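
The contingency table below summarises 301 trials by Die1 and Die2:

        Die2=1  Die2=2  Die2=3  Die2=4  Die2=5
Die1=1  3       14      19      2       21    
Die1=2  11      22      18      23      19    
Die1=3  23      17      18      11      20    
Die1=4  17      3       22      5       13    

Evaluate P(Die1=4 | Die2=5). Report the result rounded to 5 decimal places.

Total with Die2=5: 21 + 19 + 20 + 13 = 73.
P(Die1=4 | Die2=5) = 13/73 = 0.17808.

0.17808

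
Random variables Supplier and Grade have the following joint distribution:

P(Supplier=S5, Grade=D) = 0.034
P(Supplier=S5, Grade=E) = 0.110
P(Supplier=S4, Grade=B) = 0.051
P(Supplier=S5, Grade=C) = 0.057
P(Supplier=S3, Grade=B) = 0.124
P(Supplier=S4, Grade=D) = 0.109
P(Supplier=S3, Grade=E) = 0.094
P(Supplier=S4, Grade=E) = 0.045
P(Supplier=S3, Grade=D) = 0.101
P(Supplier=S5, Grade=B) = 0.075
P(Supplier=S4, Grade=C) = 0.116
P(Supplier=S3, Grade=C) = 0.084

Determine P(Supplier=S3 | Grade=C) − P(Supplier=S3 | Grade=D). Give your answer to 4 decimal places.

P(Grade=C) = 0.084 + 0.116 + 0.057 = 0.257; P(Supplier=S3 | Grade=C) = 0.084/0.257 = 0.32685.
P(Grade=D) = 0.101 + 0.109 + 0.034 = 0.244; P(Supplier=S3 | Grade=D) = 0.101/0.244 = 0.41393.
Difference = -0.0871.

-0.0871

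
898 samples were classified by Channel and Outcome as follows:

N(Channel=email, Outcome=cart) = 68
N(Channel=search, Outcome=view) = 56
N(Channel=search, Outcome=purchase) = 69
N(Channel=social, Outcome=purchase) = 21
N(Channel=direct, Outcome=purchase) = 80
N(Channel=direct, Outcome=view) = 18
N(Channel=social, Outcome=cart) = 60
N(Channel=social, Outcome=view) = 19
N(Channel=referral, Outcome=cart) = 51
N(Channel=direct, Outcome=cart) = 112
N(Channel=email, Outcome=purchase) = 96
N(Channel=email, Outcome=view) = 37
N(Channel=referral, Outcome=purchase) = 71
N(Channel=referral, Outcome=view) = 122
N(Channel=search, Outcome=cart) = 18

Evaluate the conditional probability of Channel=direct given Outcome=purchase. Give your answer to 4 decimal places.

0.2374

Total with Outcome=purchase: 96 + 69 + 21 + 80 + 71 = 337.
P(Channel=direct | Outcome=purchase) = 80/337 = 0.2374.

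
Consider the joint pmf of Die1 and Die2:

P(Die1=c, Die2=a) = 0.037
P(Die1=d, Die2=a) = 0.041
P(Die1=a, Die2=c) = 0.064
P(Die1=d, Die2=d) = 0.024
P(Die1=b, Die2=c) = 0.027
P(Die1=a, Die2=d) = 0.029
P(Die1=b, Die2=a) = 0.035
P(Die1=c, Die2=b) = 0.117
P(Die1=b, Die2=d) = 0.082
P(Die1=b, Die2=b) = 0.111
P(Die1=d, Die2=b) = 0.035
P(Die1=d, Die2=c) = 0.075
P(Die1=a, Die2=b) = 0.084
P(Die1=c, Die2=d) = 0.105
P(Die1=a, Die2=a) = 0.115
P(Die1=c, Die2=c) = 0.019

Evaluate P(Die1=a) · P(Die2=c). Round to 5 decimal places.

P(Die1=a) = 0.115 + 0.084 + 0.064 + 0.029 = 0.292.
P(Die2=c) = 0.064 + 0.027 + 0.019 + 0.075 = 0.185.
Product: 0.292 × 0.185 = 0.05402.

0.05402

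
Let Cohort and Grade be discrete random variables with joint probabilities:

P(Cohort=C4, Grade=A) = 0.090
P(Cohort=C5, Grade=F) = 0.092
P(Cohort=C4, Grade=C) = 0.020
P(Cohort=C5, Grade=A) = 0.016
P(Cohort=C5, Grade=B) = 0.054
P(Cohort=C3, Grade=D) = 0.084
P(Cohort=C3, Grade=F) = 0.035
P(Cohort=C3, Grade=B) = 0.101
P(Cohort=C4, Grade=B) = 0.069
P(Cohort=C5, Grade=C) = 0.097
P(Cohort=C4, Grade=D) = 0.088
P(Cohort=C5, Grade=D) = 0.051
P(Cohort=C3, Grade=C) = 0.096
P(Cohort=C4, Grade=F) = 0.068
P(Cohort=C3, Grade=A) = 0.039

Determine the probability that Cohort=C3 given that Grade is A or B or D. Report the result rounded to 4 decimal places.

P(Grade=A) = 0.039 + 0.090 + 0.016 = 0.145.
P(Grade=B) = 0.101 + 0.069 + 0.054 = 0.224.
P(Grade=D) = 0.084 + 0.088 + 0.051 = 0.223.
P(Grade ∈ {A, B, D}) = 0.145 + 0.224 + 0.223 = 0.592; P(Cohort=C3, Grade ∈ {A, B, D}) = 0.039 + 0.101 + 0.084 = 0.224.
P(Cohort=C3 | Grade ∈ {A, B, D}) = 0.224/0.592 = 0.3784.

0.3784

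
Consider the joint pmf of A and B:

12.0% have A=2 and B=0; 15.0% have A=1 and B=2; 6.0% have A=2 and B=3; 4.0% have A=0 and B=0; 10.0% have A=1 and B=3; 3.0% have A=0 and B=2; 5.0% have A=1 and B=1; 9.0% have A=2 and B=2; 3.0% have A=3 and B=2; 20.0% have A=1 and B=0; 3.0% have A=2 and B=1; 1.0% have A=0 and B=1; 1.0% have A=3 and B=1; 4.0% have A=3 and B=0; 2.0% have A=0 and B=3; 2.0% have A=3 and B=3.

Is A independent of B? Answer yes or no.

Every cell satisfies P(A,B) = P(A)·P(B). For instance P(A=1) = 0.500, P(B=3) = 0.200, and 0.500×0.200 = 0.100 matches the joint entry. So A and B are independent.

yes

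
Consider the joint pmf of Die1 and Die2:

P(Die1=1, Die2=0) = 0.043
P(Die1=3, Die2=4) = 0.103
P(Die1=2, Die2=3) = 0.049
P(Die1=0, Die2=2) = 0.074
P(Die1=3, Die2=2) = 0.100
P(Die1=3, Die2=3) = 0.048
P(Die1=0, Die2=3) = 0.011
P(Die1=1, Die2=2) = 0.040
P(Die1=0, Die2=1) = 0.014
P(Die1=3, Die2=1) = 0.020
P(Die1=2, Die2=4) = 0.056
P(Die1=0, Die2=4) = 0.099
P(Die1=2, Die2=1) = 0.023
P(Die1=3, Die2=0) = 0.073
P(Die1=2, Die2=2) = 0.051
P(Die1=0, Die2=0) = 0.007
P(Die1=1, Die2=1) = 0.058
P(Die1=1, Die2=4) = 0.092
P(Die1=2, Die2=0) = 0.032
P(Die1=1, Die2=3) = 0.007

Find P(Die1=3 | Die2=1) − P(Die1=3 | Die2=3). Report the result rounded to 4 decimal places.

P(Die2=1) = 0.014 + 0.058 + 0.023 + 0.020 = 0.115; P(Die1=3 | Die2=1) = 0.020/0.115 = 0.17391.
P(Die2=3) = 0.011 + 0.007 + 0.049 + 0.048 = 0.115; P(Die1=3 | Die2=3) = 0.048/0.115 = 0.41739.
Difference = -0.2435.

-0.2435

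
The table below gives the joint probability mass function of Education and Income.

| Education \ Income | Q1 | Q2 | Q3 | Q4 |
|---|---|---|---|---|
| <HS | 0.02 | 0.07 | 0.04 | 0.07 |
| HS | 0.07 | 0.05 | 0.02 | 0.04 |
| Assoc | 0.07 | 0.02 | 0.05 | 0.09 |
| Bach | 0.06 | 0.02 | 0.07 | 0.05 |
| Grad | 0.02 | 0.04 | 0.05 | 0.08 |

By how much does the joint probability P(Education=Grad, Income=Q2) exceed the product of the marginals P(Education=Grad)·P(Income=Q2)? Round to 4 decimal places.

0.0020

P(Education=Grad) = 0.02 + 0.04 + 0.05 + 0.08 = 0.19.
P(Income=Q2) = 0.07 + 0.05 + 0.02 + 0.02 + 0.04 = 0.20.
P(Education=Grad, Income=Q2) − P(Education=Grad)P(Income=Q2) = 0.04 − 0.19×0.20 = 0.0020.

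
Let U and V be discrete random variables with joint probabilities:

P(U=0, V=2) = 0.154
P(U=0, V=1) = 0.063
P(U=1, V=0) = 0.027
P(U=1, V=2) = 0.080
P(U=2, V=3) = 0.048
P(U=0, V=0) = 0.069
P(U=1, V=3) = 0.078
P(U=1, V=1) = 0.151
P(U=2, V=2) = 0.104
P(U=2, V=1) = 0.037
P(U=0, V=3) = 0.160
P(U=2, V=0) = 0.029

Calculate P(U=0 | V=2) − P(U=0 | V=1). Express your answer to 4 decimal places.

0.2046

P(V=2) = 0.154 + 0.080 + 0.104 = 0.338; P(U=0 | V=2) = 0.154/0.338 = 0.45562.
P(V=1) = 0.063 + 0.151 + 0.037 = 0.251; P(U=0 | V=1) = 0.063/0.251 = 0.25100.
Difference = 0.2046.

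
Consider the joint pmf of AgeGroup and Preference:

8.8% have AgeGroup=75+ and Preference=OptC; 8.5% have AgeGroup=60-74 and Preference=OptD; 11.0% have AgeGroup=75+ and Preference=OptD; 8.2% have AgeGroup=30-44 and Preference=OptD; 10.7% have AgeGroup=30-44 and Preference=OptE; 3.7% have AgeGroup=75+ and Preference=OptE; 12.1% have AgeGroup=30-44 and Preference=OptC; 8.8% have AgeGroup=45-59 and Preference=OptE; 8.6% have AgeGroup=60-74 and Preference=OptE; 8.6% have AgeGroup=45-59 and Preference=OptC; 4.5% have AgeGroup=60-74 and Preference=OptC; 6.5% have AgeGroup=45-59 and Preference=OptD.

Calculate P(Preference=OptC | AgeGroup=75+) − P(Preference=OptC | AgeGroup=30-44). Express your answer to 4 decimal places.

-0.0159

P(AgeGroup=75+) = 0.088 + 0.110 + 0.037 = 0.235; P(Preference=OptC | AgeGroup=75+) = 0.088/0.235 = 0.37447.
P(AgeGroup=30-44) = 0.121 + 0.082 + 0.107 = 0.310; P(Preference=OptC | AgeGroup=30-44) = 0.121/0.310 = 0.39032.
Difference = -0.0159.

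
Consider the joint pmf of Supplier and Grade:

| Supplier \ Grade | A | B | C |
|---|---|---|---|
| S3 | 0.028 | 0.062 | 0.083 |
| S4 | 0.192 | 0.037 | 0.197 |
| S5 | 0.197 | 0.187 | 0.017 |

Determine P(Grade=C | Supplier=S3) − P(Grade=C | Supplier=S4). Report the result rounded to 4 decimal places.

P(Supplier=S3) = 0.028 + 0.062 + 0.083 = 0.173; P(Grade=C | Supplier=S3) = 0.083/0.173 = 0.47977.
P(Supplier=S4) = 0.192 + 0.037 + 0.197 = 0.426; P(Grade=C | Supplier=S4) = 0.197/0.426 = 0.46244.
Difference = 0.0173.

0.0173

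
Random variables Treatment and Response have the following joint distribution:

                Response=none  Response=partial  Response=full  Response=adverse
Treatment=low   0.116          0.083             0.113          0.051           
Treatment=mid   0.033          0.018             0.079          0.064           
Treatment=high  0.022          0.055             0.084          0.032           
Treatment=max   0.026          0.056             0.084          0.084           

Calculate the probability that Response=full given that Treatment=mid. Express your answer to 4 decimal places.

0.4072

P(Treatment=mid) = 0.033 + 0.018 + 0.079 + 0.064 = 0.194.
P(Response=full | Treatment=mid) = 0.079/0.194 = 0.4072.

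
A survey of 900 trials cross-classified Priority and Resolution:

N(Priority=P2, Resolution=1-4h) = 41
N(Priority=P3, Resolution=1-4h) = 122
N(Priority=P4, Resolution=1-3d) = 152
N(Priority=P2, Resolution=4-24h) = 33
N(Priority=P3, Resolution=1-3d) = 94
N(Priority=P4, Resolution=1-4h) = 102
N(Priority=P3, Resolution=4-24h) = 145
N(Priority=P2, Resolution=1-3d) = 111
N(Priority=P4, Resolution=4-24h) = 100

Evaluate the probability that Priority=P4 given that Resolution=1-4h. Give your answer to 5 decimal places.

0.38491

Total with Resolution=1-4h: 41 + 122 + 102 = 265.
P(Priority=P4 | Resolution=1-4h) = 102/265 = 0.38491.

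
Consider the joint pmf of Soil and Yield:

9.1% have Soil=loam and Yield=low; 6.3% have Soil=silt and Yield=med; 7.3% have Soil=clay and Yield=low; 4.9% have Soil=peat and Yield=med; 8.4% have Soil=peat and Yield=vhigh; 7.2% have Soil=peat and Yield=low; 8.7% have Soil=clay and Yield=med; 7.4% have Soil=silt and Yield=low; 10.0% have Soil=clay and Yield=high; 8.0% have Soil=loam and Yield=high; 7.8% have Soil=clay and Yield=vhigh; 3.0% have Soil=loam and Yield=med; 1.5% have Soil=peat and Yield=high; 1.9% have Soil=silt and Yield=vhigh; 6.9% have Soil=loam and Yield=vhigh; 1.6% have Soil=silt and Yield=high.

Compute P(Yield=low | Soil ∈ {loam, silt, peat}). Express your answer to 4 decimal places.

0.3580

P(Soil=loam) = 0.091 + 0.030 + 0.080 + 0.069 = 0.270.
P(Soil=silt) = 0.074 + 0.063 + 0.016 + 0.019 = 0.172.
P(Soil=peat) = 0.072 + 0.049 + 0.015 + 0.084 = 0.220.
P(Soil ∈ {loam, silt, peat}) = 0.270 + 0.172 + 0.220 = 0.662; P(Yield=low, Soil ∈ {loam, silt, peat}) = 0.091 + 0.074 + 0.072 = 0.237.
P(Yield=low | Soil ∈ {loam, silt, peat}) = 0.237/0.662 = 0.3580.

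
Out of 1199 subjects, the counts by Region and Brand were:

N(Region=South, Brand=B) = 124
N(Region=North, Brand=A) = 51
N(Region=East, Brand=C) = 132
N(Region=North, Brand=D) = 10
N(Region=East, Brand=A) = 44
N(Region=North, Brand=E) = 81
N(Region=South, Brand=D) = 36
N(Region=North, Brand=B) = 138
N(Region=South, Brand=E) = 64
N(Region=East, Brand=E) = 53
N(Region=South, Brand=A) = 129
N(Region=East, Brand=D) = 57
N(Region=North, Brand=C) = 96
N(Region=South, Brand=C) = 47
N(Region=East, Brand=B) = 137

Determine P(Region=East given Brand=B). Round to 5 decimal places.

0.34336

Total with Brand=B: 138 + 124 + 137 = 399.
P(Region=East | Brand=B) = 137/399 = 0.34336.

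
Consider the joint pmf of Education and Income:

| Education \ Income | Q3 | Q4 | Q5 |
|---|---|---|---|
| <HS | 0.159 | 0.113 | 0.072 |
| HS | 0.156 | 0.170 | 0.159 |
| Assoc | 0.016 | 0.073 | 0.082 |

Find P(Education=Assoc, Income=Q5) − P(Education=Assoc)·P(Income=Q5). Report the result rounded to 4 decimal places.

0.0285

P(Education=Assoc) = 0.016 + 0.073 + 0.082 = 0.171.
P(Income=Q5) = 0.072 + 0.159 + 0.082 = 0.313.
P(Education=Assoc, Income=Q5) − P(Education=Assoc)P(Income=Q5) = 0.082 − 0.171×0.313 = 0.0285.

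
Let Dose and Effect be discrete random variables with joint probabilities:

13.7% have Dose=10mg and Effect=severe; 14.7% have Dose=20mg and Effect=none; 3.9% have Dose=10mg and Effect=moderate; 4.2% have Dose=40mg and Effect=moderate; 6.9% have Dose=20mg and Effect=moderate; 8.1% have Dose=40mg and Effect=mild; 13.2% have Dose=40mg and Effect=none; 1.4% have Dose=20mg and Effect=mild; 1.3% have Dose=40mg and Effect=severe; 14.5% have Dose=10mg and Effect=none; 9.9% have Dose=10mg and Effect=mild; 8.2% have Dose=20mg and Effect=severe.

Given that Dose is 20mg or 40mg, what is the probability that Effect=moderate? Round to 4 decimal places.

0.1914

P(Dose=20mg) = 0.147 + 0.014 + 0.069 + 0.082 = 0.312.
P(Dose=40mg) = 0.132 + 0.081 + 0.042 + 0.013 = 0.268.
P(Dose ∈ {20mg, 40mg}) = 0.312 + 0.268 = 0.580; P(Effect=moderate, Dose ∈ {20mg, 40mg}) = 0.069 + 0.042 = 0.111.
P(Effect=moderate | Dose ∈ {20mg, 40mg}) = 0.111/0.580 = 0.1914.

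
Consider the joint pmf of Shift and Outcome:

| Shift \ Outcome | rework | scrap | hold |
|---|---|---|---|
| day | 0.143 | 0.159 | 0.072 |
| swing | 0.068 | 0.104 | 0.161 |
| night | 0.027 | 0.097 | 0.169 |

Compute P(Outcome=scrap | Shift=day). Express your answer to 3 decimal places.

P(Shift=day) = 0.143 + 0.159 + 0.072 = 0.374.
P(Outcome=scrap | Shift=day) = 0.159/0.374 = 0.425.

0.425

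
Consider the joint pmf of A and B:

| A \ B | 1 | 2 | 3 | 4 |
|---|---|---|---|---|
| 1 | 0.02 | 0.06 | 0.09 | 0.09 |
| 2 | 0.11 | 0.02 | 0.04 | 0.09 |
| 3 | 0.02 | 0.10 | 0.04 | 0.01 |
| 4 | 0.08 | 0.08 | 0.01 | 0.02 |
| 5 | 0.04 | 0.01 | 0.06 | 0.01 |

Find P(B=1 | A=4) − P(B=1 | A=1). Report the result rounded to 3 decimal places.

0.344

P(A=4) = 0.08 + 0.08 + 0.01 + 0.02 = 0.19; P(B=1 | A=4) = 0.08/0.19 = 0.4211.
P(A=1) = 0.02 + 0.06 + 0.09 + 0.09 = 0.26; P(B=1 | A=1) = 0.02/0.26 = 0.0769.
Difference = 0.344.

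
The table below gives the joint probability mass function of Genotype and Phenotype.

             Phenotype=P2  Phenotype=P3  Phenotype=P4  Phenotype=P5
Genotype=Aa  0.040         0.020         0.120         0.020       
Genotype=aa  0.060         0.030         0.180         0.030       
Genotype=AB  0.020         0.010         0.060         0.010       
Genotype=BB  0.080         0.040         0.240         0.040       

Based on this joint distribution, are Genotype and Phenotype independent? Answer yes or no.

yes

Every cell satisfies P(Genotype,Phenotype) = P(Genotype)·P(Phenotype). For instance P(Genotype=Aa) = 0.200, P(Phenotype=P4) = 0.600, and 0.200×0.600 = 0.120 matches the joint entry. So Genotype and Phenotype are independent.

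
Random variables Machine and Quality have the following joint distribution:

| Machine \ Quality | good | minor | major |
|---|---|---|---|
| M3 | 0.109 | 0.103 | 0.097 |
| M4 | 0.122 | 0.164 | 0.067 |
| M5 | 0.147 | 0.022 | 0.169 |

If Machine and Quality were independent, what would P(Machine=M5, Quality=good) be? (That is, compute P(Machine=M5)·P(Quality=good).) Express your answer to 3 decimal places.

P(Machine=M5) = 0.147 + 0.022 + 0.169 = 0.338.
P(Quality=good) = 0.109 + 0.122 + 0.147 = 0.378.
Product: 0.338 × 0.378 = 0.128.

0.128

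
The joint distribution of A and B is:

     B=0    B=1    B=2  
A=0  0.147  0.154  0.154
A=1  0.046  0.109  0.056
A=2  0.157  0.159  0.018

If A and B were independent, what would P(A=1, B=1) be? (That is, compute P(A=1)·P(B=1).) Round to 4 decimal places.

0.0890

P(A=1) = 0.046 + 0.109 + 0.056 = 0.211.
P(B=1) = 0.154 + 0.109 + 0.159 = 0.422.
Product: 0.211 × 0.422 = 0.0890.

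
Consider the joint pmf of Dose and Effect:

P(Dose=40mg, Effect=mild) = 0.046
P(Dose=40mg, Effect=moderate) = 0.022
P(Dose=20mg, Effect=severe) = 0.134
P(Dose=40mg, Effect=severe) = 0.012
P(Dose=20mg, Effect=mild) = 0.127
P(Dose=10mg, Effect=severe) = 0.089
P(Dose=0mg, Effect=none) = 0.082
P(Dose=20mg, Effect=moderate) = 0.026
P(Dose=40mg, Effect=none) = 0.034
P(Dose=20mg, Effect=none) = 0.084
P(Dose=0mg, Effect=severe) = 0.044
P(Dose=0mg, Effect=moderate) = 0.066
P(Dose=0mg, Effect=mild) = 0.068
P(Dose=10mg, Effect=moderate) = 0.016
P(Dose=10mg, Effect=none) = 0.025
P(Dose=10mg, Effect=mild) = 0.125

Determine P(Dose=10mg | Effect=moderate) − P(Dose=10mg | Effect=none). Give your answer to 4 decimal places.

0.0120

P(Effect=moderate) = 0.066 + 0.016 + 0.026 + 0.022 = 0.130; P(Dose=10mg | Effect=moderate) = 0.016/0.130 = 0.12308.
P(Effect=none) = 0.082 + 0.025 + 0.084 + 0.034 = 0.225; P(Dose=10mg | Effect=none) = 0.025/0.225 = 0.11111.
Difference = 0.0120.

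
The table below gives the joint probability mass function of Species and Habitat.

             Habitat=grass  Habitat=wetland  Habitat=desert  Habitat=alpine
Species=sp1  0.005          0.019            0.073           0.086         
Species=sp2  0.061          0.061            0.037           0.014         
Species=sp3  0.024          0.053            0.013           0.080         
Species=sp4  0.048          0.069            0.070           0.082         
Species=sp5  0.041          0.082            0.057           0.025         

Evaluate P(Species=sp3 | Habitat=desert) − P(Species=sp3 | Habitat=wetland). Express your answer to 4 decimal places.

P(Habitat=desert) = 0.073 + 0.037 + 0.013 + 0.070 + 0.057 = 0.250; P(Species=sp3 | Habitat=desert) = 0.013/0.250 = 0.05200.
P(Habitat=wetland) = 0.019 + 0.061 + 0.053 + 0.069 + 0.082 = 0.284; P(Species=sp3 | Habitat=wetland) = 0.053/0.284 = 0.18662.
Difference = -0.1346.

-0.1346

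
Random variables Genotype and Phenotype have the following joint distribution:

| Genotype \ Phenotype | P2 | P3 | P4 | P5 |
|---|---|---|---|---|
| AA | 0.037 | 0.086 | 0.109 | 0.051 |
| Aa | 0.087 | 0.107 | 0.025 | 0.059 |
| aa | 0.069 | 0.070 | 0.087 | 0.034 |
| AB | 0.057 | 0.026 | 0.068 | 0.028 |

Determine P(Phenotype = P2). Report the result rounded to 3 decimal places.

0.250

P(Phenotype=P2) = 0.037 + 0.087 + 0.069 + 0.057 = 0.250.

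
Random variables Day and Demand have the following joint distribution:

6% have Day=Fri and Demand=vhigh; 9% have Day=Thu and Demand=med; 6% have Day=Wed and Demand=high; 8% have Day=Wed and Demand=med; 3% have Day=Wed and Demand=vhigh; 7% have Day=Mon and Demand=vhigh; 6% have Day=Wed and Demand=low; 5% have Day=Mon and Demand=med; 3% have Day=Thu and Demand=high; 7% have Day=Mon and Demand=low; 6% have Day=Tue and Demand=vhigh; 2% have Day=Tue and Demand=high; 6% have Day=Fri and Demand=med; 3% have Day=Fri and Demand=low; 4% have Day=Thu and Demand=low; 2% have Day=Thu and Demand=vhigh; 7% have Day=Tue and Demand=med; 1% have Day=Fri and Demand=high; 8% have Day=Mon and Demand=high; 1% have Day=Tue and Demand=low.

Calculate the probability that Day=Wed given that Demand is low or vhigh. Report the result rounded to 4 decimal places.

P(Demand=low) = 0.07 + 0.01 + 0.06 + 0.04 + 0.03 = 0.21.
P(Demand=vhigh) = 0.07 + 0.06 + 0.03 + 0.02 + 0.06 = 0.24.
P(Demand ∈ {low, vhigh}) = 0.21 + 0.24 = 0.45; P(Day=Wed, Demand ∈ {low, vhigh}) = 0.06 + 0.03 = 0.09.
P(Day=Wed | Demand ∈ {low, vhigh}) = 0.09/0.45 = 0.2000.

0.2000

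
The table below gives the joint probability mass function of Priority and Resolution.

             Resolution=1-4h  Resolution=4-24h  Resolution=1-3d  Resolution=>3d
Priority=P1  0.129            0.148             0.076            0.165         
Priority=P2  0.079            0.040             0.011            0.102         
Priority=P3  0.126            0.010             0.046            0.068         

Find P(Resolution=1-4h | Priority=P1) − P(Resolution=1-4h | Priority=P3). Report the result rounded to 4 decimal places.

-0.2550

P(Priority=P1) = 0.129 + 0.148 + 0.076 + 0.165 = 0.518; P(Resolution=1-4h | Priority=P1) = 0.129/0.518 = 0.24903.
P(Priority=P3) = 0.126 + 0.010 + 0.046 + 0.068 = 0.250; P(Resolution=1-4h | Priority=P3) = 0.126/0.250 = 0.50400.
Difference = -0.2550.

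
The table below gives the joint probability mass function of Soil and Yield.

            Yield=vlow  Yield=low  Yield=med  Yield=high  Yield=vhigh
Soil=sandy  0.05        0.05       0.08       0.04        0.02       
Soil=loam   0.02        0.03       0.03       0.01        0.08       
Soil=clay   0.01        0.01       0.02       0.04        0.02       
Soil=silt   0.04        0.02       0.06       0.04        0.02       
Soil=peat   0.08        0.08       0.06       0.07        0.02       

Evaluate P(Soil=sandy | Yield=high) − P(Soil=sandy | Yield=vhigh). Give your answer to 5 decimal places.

P(Yield=high) = 0.04 + 0.01 + 0.04 + 0.04 + 0.07 = 0.20; P(Soil=sandy | Yield=high) = 0.04/0.20 = 0.200000.
P(Yield=vhigh) = 0.02 + 0.08 + 0.02 + 0.02 + 0.02 = 0.16; P(Soil=sandy | Yield=vhigh) = 0.02/0.16 = 0.125000.
Difference = 0.07500.

0.07500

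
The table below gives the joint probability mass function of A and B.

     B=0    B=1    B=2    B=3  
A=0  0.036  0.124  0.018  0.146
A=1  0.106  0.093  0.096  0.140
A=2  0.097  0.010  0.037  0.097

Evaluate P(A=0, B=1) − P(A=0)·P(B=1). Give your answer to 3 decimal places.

0.050

P(A=0) = 0.036 + 0.124 + 0.018 + 0.146 = 0.324.
P(B=1) = 0.124 + 0.093 + 0.010 = 0.227.
P(A=0, B=1) − P(A=0)P(B=1) = 0.124 − 0.324×0.227 = 0.050.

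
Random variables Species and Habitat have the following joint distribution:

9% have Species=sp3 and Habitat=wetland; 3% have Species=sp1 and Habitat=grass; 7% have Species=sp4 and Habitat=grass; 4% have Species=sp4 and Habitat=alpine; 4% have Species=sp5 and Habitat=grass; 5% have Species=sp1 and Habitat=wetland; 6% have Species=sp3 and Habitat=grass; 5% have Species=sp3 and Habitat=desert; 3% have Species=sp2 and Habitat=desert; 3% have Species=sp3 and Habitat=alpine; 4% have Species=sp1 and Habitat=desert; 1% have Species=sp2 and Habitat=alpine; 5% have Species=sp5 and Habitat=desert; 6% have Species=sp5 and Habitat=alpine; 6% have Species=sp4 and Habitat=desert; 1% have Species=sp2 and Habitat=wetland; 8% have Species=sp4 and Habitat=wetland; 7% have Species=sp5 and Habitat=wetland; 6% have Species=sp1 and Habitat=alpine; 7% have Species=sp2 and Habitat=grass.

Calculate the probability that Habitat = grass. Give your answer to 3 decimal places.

P(Habitat=grass) = 0.03 + 0.07 + 0.06 + 0.07 + 0.04 = 0.27.

0.270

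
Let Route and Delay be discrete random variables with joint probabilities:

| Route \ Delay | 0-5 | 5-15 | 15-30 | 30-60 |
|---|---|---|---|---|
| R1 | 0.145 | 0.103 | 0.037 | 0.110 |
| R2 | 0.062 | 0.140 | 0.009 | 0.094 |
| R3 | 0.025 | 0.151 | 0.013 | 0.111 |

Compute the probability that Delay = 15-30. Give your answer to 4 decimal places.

P(Delay=15-30) = 0.037 + 0.009 + 0.013 = 0.059.

0.0590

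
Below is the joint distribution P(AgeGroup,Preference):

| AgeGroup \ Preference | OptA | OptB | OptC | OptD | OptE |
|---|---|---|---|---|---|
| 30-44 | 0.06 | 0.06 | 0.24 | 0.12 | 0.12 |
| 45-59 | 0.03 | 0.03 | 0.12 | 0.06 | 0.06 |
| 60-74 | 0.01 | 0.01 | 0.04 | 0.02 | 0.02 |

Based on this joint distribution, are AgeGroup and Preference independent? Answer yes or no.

yes

Every cell satisfies P(AgeGroup,Preference) = P(AgeGroup)·P(Preference). For instance P(AgeGroup=45-59) = 0.30, P(Preference=OptE) = 0.20, and 0.30×0.20 = 0.06 matches the joint entry. So AgeGroup and Preference are independent.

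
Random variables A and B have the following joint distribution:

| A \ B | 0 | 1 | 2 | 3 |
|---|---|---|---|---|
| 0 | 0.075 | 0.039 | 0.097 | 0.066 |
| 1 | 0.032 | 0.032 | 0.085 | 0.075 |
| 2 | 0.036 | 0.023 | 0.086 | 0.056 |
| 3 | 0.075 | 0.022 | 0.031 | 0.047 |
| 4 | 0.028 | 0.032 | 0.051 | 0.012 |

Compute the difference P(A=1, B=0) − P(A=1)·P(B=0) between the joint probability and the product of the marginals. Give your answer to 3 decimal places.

P(A=1) = 0.032 + 0.032 + 0.085 + 0.075 = 0.224.
P(B=0) = 0.075 + 0.032 + 0.036 + 0.075 + 0.028 = 0.246.
P(A=1, B=0) − P(A=1)P(B=0) = 0.032 − 0.224×0.246 = -0.023.

-0.023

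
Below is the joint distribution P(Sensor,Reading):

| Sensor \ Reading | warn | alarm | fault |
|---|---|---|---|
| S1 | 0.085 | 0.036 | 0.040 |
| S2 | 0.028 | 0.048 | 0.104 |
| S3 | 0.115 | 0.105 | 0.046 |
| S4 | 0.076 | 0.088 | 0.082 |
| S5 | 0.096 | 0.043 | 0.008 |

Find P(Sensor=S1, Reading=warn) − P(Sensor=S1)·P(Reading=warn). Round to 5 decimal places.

0.02060

P(Sensor=S1) = 0.085 + 0.036 + 0.040 = 0.161.
P(Reading=warn) = 0.085 + 0.028 + 0.115 + 0.076 + 0.096 = 0.400.
P(Sensor=S1, Reading=warn) − P(Sensor=S1)P(Reading=warn) = 0.085 − 0.161×0.400 = 0.02060.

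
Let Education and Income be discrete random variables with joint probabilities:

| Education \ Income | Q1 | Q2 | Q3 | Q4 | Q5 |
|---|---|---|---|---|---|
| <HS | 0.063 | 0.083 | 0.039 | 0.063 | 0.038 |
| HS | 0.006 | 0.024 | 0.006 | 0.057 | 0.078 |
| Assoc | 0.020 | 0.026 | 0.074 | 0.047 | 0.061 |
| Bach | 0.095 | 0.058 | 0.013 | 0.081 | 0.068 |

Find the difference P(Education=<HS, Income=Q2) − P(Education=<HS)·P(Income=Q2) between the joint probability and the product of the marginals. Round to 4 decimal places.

0.0284

P(Education=<HS) = 0.063 + 0.083 + 0.039 + 0.063 + 0.038 = 0.286.
P(Income=Q2) = 0.083 + 0.024 + 0.026 + 0.058 = 0.191.
P(Education=<HS, Income=Q2) − P(Education=<HS)P(Income=Q2) = 0.083 − 0.286×0.191 = 0.0284.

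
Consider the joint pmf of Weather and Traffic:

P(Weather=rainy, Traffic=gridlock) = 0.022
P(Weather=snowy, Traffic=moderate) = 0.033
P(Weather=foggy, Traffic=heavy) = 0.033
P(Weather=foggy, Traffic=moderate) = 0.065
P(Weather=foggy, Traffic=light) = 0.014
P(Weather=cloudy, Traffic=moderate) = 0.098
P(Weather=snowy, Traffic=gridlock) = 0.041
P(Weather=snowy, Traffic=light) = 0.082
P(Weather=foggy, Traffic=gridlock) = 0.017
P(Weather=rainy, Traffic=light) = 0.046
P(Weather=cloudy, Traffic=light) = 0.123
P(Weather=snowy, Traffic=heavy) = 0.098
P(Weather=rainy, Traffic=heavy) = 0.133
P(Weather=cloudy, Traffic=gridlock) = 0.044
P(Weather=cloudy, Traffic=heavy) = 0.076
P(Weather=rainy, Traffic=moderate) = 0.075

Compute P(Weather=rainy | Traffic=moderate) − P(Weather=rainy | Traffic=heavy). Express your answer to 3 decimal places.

P(Traffic=moderate) = 0.098 + 0.075 + 0.033 + 0.065 = 0.271; P(Weather=rainy | Traffic=moderate) = 0.075/0.271 = 0.2768.
P(Traffic=heavy) = 0.076 + 0.133 + 0.098 + 0.033 = 0.340; P(Weather=rainy | Traffic=heavy) = 0.133/0.340 = 0.3912.
Difference = -0.114.

-0.114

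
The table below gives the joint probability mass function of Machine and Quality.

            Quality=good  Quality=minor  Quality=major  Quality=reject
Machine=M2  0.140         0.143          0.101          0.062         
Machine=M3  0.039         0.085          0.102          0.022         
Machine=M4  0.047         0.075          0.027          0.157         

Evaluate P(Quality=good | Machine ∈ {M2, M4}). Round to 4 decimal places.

P(Machine=M2) = 0.140 + 0.143 + 0.101 + 0.062 = 0.446.
P(Machine=M4) = 0.047 + 0.075 + 0.027 + 0.157 = 0.306.
P(Machine ∈ {M2, M4}) = 0.446 + 0.306 = 0.752; P(Quality=good, Machine ∈ {M2, M4}) = 0.140 + 0.047 = 0.187.
P(Quality=good | Machine ∈ {M2, M4}) = 0.187/0.752 = 0.2487.

0.2487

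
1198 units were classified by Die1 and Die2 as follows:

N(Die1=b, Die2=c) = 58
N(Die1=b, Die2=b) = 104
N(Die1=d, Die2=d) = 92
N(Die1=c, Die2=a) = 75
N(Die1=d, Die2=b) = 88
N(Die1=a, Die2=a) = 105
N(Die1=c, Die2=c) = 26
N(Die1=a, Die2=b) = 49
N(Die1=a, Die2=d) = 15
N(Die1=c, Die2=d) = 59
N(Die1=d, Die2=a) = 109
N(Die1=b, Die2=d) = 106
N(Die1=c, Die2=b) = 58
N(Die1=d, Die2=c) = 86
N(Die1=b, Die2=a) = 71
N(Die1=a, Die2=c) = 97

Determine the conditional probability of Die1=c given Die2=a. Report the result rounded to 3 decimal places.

Total with Die2=a: 105 + 71 + 75 + 109 = 360.
P(Die1=c | Die2=a) = 75/360 = 0.208.

0.208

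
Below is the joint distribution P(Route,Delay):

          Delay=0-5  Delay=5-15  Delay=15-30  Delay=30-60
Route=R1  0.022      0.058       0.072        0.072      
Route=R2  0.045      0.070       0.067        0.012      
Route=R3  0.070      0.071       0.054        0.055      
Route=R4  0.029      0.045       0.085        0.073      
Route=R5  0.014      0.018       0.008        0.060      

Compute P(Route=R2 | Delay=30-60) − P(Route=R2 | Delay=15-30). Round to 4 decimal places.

-0.1901

P(Delay=30-60) = 0.072 + 0.012 + 0.055 + 0.073 + 0.060 = 0.272; P(Route=R2 | Delay=30-60) = 0.012/0.272 = 0.04412.
P(Delay=15-30) = 0.072 + 0.067 + 0.054 + 0.085 + 0.008 = 0.286; P(Route=R2 | Delay=15-30) = 0.067/0.286 = 0.23427.
Difference = -0.1901.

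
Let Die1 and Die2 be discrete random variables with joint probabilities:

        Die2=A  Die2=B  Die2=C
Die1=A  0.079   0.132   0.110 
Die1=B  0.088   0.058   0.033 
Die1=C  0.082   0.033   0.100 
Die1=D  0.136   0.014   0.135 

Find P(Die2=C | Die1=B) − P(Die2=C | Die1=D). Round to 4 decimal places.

P(Die1=B) = 0.088 + 0.058 + 0.033 = 0.179; P(Die2=C | Die1=B) = 0.033/0.179 = 0.18436.
P(Die1=D) = 0.136 + 0.014 + 0.135 = 0.285; P(Die2=C | Die1=D) = 0.135/0.285 = 0.47368.
Difference = -0.2893.

-0.2893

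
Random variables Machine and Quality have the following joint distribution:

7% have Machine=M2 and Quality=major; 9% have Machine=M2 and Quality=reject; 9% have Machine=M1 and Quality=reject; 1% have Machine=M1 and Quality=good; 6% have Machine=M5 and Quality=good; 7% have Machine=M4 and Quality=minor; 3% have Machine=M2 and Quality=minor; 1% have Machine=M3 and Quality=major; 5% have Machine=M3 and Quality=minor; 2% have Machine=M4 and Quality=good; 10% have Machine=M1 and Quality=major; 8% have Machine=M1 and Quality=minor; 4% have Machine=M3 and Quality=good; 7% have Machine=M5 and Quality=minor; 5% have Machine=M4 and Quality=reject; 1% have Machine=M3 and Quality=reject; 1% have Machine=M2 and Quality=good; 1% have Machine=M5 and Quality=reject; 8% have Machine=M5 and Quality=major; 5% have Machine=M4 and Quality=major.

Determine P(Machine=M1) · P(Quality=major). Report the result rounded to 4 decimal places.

P(Machine=M1) = 0.01 + 0.08 + 0.10 + 0.09 = 0.28.
P(Quality=major) = 0.10 + 0.07 + 0.01 + 0.05 + 0.08 = 0.31.
Product: 0.28 × 0.31 = 0.0868.

0.0868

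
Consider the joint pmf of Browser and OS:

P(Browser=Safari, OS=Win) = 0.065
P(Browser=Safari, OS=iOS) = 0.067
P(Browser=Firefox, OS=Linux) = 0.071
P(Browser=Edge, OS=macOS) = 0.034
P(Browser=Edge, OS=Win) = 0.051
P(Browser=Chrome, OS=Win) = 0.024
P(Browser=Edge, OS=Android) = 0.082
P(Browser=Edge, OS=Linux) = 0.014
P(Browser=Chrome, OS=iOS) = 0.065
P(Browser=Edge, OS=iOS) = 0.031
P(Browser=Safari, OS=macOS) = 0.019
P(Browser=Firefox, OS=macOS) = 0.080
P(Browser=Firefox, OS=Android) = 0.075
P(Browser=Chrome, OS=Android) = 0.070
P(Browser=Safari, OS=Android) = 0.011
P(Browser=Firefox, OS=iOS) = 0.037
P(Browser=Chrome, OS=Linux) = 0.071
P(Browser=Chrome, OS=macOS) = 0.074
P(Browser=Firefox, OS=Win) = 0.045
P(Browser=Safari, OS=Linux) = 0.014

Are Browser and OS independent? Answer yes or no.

no

P(Browser=Safari) = 0.176 and P(OS=Win) = 0.185, so their product is 0.03256, but P(Browser=Safari, OS=Win) = 0.065. Since these differ, Browser and OS are not independent.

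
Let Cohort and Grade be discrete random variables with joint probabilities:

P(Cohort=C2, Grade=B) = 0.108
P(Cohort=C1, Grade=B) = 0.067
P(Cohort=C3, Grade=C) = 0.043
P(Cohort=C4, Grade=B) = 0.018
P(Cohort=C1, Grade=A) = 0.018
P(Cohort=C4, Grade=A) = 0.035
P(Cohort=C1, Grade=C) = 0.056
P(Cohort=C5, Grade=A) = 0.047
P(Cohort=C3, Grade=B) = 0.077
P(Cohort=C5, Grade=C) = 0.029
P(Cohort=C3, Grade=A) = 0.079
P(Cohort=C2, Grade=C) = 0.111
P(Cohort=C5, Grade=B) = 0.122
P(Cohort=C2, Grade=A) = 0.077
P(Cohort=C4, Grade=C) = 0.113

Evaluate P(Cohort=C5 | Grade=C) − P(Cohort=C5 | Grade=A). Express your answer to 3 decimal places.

-0.101

P(Grade=C) = 0.056 + 0.111 + 0.043 + 0.113 + 0.029 = 0.352; P(Cohort=C5 | Grade=C) = 0.029/0.352 = 0.0824.
P(Grade=A) = 0.018 + 0.077 + 0.079 + 0.035 + 0.047 = 0.256; P(Cohort=C5 | Grade=A) = 0.047/0.256 = 0.1836.
Difference = -0.101.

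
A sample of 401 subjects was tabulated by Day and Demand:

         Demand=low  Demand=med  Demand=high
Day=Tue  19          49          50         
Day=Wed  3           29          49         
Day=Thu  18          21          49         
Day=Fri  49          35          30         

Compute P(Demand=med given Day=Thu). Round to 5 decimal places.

0.23864

Total with Day=Thu: 18 + 21 + 49 = 88.
P(Demand=med | Day=Thu) = 21/88 = 0.23864.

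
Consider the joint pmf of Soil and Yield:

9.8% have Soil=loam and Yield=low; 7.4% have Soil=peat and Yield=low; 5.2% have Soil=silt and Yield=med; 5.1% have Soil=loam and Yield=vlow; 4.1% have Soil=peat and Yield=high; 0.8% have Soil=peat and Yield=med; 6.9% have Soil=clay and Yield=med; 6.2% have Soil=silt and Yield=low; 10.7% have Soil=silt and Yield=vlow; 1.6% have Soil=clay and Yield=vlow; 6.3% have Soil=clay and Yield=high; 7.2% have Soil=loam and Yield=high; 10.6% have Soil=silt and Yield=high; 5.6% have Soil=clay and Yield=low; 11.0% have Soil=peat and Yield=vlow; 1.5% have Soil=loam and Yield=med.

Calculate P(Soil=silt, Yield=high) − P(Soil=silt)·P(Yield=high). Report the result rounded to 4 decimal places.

0.0138

P(Soil=silt) = 0.107 + 0.062 + 0.052 + 0.106 = 0.327.
P(Yield=high) = 0.072 + 0.063 + 0.106 + 0.041 = 0.282.
P(Soil=silt, Yield=high) − P(Soil=silt)P(Yield=high) = 0.106 − 0.327×0.282 = 0.0138.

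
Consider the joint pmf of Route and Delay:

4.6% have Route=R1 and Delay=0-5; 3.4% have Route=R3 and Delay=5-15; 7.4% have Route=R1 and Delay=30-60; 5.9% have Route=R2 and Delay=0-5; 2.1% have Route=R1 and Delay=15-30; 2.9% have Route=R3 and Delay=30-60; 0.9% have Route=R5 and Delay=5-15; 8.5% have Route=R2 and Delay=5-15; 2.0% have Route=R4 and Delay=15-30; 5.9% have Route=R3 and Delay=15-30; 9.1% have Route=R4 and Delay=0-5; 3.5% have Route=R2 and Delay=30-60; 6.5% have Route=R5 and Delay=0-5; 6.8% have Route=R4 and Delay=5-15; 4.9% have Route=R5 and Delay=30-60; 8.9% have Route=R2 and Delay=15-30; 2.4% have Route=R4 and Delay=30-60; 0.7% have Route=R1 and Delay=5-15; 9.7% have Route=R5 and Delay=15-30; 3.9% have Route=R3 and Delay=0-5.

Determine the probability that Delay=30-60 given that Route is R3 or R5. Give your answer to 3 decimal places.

0.205

P(Route=R3) = 0.039 + 0.034 + 0.059 + 0.029 = 0.161.
P(Route=R5) = 0.065 + 0.009 + 0.097 + 0.049 = 0.220.
P(Route ∈ {R3, R5}) = 0.161 + 0.220 = 0.381; P(Delay=30-60, Route ∈ {R3, R5}) = 0.029 + 0.049 = 0.078.
P(Delay=30-60 | Route ∈ {R3, R5}) = 0.078/0.381 = 0.205.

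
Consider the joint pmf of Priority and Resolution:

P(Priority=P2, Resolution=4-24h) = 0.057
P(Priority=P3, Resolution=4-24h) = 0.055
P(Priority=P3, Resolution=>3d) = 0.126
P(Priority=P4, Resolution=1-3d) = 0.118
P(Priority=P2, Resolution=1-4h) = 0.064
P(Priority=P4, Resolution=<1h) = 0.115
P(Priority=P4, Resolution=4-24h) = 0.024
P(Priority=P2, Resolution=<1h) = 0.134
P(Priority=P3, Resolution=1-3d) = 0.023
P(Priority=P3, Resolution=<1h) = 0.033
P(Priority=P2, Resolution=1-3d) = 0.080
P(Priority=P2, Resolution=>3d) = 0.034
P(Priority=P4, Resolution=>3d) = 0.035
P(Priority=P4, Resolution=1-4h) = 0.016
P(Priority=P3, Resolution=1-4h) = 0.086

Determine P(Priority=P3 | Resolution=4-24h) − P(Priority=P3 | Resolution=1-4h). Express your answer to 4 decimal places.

-0.1137

P(Resolution=4-24h) = 0.057 + 0.055 + 0.024 = 0.136; P(Priority=P3 | Resolution=4-24h) = 0.055/0.136 = 0.40441.
P(Resolution=1-4h) = 0.064 + 0.086 + 0.016 = 0.166; P(Priority=P3 | Resolution=1-4h) = 0.086/0.166 = 0.51807.
Difference = -0.1137.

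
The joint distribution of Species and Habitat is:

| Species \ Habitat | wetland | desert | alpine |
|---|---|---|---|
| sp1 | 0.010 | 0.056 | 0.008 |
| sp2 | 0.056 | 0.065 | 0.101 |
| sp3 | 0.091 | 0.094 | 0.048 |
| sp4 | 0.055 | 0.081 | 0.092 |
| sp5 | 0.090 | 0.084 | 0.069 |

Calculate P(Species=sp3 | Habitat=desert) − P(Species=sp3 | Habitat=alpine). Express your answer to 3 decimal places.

P(Habitat=desert) = 0.056 + 0.065 + 0.094 + 0.081 + 0.084 = 0.380; P(Species=sp3 | Habitat=desert) = 0.094/0.380 = 0.2474.
P(Habitat=alpine) = 0.008 + 0.101 + 0.048 + 0.092 + 0.069 = 0.318; P(Species=sp3 | Habitat=alpine) = 0.048/0.318 = 0.1509.
Difference = 0.096.

0.096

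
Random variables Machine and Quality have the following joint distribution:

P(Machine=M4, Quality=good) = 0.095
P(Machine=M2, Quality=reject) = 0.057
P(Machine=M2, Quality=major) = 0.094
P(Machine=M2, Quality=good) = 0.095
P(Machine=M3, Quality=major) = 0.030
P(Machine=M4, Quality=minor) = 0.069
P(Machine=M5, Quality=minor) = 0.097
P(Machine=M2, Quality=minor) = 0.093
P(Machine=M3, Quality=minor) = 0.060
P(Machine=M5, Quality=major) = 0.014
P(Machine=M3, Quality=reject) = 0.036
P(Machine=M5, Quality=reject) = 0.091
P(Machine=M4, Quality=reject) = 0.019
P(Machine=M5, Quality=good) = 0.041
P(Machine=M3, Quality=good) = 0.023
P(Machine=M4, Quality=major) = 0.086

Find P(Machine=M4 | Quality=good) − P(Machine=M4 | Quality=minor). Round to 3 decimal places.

P(Quality=good) = 0.095 + 0.023 + 0.095 + 0.041 = 0.254; P(Machine=M4 | Quality=good) = 0.095/0.254 = 0.3740.
P(Quality=minor) = 0.093 + 0.060 + 0.069 + 0.097 = 0.319; P(Machine=M4 | Quality=minor) = 0.069/0.319 = 0.2163.
Difference = 0.158.

0.158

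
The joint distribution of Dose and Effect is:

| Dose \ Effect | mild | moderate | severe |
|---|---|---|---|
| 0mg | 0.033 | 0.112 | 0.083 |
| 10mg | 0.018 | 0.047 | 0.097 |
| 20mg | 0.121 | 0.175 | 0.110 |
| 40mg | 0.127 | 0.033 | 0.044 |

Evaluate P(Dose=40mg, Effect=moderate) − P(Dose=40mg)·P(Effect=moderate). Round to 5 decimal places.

P(Dose=40mg) = 0.127 + 0.033 + 0.044 = 0.204.
P(Effect=moderate) = 0.112 + 0.047 + 0.175 + 0.033 = 0.367.
P(Dose=40mg, Effect=moderate) − P(Dose=40mg)P(Effect=moderate) = 0.033 − 0.204×0.367 = -0.04187.

-0.04187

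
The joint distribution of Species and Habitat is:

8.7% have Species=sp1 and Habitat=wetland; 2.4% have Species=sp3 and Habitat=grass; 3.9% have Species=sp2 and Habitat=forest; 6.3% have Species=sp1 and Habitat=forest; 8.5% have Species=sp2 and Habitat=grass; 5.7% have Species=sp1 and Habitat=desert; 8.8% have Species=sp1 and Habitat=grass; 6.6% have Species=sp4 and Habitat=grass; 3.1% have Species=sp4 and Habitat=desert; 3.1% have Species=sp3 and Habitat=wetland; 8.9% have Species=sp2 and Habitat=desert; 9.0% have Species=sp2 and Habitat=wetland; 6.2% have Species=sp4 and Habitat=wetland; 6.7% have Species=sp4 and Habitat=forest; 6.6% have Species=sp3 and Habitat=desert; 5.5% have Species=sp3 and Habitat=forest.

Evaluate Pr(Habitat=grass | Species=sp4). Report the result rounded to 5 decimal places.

P(Species=sp4) = 0.067 + 0.066 + 0.062 + 0.031 = 0.226.
P(Habitat=grass | Species=sp4) = 0.066/0.226 = 0.29204.

0.29204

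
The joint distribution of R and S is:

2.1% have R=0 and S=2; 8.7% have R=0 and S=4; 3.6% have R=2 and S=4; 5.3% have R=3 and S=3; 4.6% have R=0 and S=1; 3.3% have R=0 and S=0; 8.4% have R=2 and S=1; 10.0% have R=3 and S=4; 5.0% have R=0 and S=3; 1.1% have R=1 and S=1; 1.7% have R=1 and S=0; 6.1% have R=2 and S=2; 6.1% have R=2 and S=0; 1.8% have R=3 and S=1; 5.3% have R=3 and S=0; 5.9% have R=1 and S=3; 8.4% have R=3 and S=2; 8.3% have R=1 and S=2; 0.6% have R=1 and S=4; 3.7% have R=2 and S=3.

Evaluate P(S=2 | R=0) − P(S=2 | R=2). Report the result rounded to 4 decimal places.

-0.1300

P(R=0) = 0.033 + 0.046 + 0.021 + 0.050 + 0.087 = 0.237; P(S=2 | R=0) = 0.021/0.237 = 0.08861.
P(R=2) = 0.061 + 0.084 + 0.061 + 0.037 + 0.036 = 0.279; P(S=2 | R=2) = 0.061/0.279 = 0.21864.
Difference = -0.1300.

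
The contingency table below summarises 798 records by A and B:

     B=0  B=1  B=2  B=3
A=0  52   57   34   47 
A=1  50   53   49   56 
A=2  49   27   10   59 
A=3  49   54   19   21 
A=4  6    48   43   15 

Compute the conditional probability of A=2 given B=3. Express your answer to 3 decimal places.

0.298

Total with B=3: 47 + 56 + 59 + 21 + 15 = 198.
P(A=2 | B=3) = 59/198 = 0.298.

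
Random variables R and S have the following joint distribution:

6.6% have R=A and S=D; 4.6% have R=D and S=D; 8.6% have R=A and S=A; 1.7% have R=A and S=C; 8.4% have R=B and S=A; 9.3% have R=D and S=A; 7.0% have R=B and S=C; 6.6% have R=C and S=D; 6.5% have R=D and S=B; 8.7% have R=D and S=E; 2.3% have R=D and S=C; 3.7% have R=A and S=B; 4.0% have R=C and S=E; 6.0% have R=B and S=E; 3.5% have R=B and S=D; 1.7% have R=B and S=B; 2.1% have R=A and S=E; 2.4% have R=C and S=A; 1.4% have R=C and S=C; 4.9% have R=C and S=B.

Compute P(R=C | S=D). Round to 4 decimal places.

P(S=D) = 0.066 + 0.035 + 0.066 + 0.046 = 0.213.
P(R=C | S=D) = 0.066/0.213 = 0.3099.

0.3099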